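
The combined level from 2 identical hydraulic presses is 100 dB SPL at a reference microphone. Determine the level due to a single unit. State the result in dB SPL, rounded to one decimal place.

97.0 dB SPL

2 equal contributions raise the level by 10·log₁₀ 2 = 3.010 dB, so each unit alone gives 100 − 3.010.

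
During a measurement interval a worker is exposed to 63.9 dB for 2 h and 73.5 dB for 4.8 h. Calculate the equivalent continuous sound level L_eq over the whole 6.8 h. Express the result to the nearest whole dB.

The energy average is taken in the linear domain: L_eq = 10·log₁₀[(Σ tᵢ·10^(Lᵢ/10))/T], T = 6.8 h.
Σ tᵢ·10^(Lᵢ/10) = 2·10^(63.9/10) + 4.8·10^(73.5/10) = 1.124e+08.
L_eq = 10·log₁₀(1.124e+08/6.8) = 72.18 dB.

72 dB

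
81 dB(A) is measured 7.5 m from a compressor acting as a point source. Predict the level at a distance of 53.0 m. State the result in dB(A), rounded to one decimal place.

Point-source attenuation: ΔL = 20·log₁₀(r₂/r₁) = 20·log₁₀(53.0/7.5) = 16.984 dB.
L₂ = 81 − 20·log₁₀(53.0/7.5) = 81 − 16.984 = 64.02 dB(A).

64.0 dB(A)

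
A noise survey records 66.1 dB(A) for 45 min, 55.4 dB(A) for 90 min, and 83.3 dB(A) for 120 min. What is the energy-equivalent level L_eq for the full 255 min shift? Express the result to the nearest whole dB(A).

Weight each interval's intensity by its duration and average over T = 255 min:
Σ tᵢ·10^(Lᵢ/10) = 45·10^(66.1/10) + 90·10^(55.4/10) + 120·10^(83.3/10) = 2.587e+10.
L_eq = 10·log₁₀(2.587e+10/255) = 80.06 dB(A).

80 dB(A)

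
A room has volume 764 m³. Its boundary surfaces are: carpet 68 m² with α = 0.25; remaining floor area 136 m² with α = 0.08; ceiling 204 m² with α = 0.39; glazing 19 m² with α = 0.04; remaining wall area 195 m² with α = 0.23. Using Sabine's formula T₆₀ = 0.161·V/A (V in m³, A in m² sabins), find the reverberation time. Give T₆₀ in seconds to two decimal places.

0.80 s

Summing Sᵢαᵢ: 68·0.25 + 136·0.08 + 204·0.39 + 19·0.04 + 195·0.23 = 153.05 m².
T₆₀ = 0.161·V/A = 0.161·764/153.05 = 0.804 s.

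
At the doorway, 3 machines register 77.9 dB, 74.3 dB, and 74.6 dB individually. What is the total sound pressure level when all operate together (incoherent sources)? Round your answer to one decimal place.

80.7 dB

For uncorrelated sources the intensities add, so convert each level to linear form, sum, and take 10·log₁₀ of the total.
Σ 10^(L/10) = 10^(77.9/10) + 10^(74.3/10) + 10^(74.6/10) = 1.174e+08.
L_total = 10·log₁₀(1.174e+08) = 80.70 dB.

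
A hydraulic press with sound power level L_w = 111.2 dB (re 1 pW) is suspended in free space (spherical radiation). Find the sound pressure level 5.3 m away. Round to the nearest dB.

L_p = L_w − 10·log₁₀(4π·r²) with r = 5.3 m.
4π·r² = 353 m², 10·log₁₀ of that is 25.478 dB.
L_p = 111.2 − 25.478 = 85.72 dB.

86 dB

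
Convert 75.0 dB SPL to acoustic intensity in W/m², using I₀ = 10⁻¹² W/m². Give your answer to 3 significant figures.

3.16e-05 W/m²

L = 10·log₁₀(I/I₀) ⇒ I = I₀·10^(L/10) = 10⁻¹² × 10^7.50.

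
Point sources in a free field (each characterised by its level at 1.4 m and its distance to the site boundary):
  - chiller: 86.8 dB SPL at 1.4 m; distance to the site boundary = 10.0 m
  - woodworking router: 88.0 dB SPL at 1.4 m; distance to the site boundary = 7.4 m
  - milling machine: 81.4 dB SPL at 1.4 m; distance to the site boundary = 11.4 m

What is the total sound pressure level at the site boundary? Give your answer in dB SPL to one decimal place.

75.3 dB SPL

Apply inverse-square spreading to bring every level to the receiver, then sum 10^(L/10).
chiller: 86.8 − 20·log₁₀(10.0/1.4) = 86.8 − 17.08 = 69.72 dB SPL.
woodworking router: 88.0 − 20·log₁₀(7.4/1.4) = 88.0 − 14.46 = 73.54 dB SPL.
milling machine: 81.4 − 20·log₁₀(11.4/1.4) = 81.4 − 18.22 = 63.18 dB SPL.
Σ 10^(L/10) = 3.405e+07 → L_total = 10·log₁₀(3.405e+07) = 75.32 dB SPL.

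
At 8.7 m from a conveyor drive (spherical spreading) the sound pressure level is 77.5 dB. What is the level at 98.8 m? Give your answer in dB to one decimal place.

Point-source attenuation: ΔL = 20·log₁₀(r₂/r₁) = 20·log₁₀(98.8/8.7) = 21.105 dB.
L₂ = 77.5 − 20·log₁₀(98.8/8.7) = 77.5 − 21.105 = 56.40 dB.

56.4 dB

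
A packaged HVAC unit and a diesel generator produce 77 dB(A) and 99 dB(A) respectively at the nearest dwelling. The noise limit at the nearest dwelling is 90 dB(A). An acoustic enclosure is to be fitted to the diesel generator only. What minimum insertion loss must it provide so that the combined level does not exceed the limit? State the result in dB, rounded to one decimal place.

9.2 dB

Everything except the diesel generator sums to 10^(77/10) = 5.012e+07 in linear terms, 77.00 dB(A).
The limit corresponds to 10^(90/10) = 1.000e+09; subtracting the fixed part leaves 9.499e+08 for the diesel generator, i.e. 89.78 dB(A).
So the diesel generator must be reduced from 99 to 89.78 dB(A): IL = 9.22 dB.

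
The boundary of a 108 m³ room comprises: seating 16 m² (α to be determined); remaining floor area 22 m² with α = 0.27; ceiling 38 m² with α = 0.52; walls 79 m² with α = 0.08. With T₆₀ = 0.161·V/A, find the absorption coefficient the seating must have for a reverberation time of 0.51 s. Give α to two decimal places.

0.13

Required total absorption A = 0.161·108/0.51 = 34.09 m².
Absorption from the other surfaces = 22·0.27 + 38·0.52 + 79·0.08 = 32.02 m², so the seating must supply 2.07 m² over 16 m².
α = 2.07/16 = 0.130.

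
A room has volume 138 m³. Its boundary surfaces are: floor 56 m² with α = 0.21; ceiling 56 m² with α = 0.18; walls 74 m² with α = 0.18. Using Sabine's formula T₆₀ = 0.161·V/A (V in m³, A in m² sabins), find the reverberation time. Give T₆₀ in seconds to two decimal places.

Total absorption A = 56·0.21 + 56·0.18 + 74·0.18 = 35.16 m² sabins.
T₆₀ = 0.161·V/A = 0.161·138/35.16 = 0.632 s.

0.63 s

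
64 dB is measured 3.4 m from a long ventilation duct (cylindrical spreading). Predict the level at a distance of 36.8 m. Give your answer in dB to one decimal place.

Line-source attenuation: ΔL = 10·log₁₀(r₂/r₁) = 10·log₁₀(36.8/3.4) = 10.344 dB.
L₂ = 64 − 10·log₁₀(36.8/3.4) = 64 − 10.344 = 53.66 dB.

53.7 dB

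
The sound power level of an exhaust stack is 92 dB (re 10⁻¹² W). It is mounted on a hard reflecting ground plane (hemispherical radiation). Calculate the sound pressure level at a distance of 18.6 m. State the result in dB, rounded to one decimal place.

Free-field hemispherical radiation: L_p = L_w − 10·log₁₀(2π·r²), r = 18.6 m.
2π·r² = 2174 m², 10·log₁₀ of that is 33.372 dB.
L_p = 92 − 33.372 = 58.63 dB.

58.6 dB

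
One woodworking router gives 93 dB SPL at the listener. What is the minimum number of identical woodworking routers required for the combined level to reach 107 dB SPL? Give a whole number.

The shortfall is 107 − 93 = 14.0 dB, and N units add 10·log₁₀ N, so need 10·log₁₀ N ≥ 14.0.
N ≥ 10^(14.0/10) = 25.119, so N = 26.

26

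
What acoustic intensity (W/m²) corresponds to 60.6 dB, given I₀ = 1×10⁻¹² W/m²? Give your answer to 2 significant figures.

I/I₀ = 10^(60.6/10) = 1.148e+06, so I = 1.148e+06 × 10⁻¹² W/m².

1.1e-06 W/m²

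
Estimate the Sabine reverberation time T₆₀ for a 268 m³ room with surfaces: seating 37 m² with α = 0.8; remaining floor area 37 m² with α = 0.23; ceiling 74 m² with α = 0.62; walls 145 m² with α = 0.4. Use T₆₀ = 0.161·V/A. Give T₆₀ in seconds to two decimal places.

0.30 s

A = Σ Sᵢαᵢ = 37·0.8 + 37·0.23 + 74·0.62 + 145·0.4 = 141.99 m².
T₆₀ = 0.161·V/A = 0.161·268/141.99 = 0.304 s.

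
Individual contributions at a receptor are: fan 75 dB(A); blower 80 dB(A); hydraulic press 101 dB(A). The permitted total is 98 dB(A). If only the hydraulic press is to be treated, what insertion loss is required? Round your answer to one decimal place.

3.1 dB

The untreated sources together contribute 10^(75/10) + 10^(80/10) = 1.316e+08, i.e. 81.19 dB(A).
To meet 98 dB(A) overall, the treated hydraulic press may contribute at most 10^(98/10) − 1.316e+08 = 6.178e+09, i.e. 97.91 dB(A).
So the hydraulic press must be reduced from 101 to 97.91 dB(A): IL = 3.09 dB.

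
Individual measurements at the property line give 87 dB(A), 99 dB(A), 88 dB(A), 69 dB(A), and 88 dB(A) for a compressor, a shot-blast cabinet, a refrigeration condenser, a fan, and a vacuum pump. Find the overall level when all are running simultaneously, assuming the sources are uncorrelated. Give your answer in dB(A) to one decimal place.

Incoherent sources combine by intensity addition: L_total = 10·log₁₀(Σ 10^(L_i/10)).
Σ 10^(L/10) = 10^(87/10) + 10^(99/10) + 10^(88/10) + 10^(69/10) + 10^(88/10) = 9.714e+09.
L_total = 10·log₁₀(9.714e+09) = 99.87 dB(A).

99.9 dB(A)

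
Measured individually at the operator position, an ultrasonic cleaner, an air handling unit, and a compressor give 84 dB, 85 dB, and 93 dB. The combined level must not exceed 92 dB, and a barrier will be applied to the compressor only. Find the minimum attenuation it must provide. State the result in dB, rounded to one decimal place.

Everything except the compressor sums to 10^(84/10) + 10^(85/10) = 5.674e+08 in linear terms, 87.54 dB.
To meet 92 dB overall, the treated compressor may contribute at most 10^(92/10) − 5.674e+08 = 1.017e+09, i.e. 90.08 dB.
So the compressor must be reduced from 93 to 90.08 dB: IL = 2.92 dB.

2.9 dB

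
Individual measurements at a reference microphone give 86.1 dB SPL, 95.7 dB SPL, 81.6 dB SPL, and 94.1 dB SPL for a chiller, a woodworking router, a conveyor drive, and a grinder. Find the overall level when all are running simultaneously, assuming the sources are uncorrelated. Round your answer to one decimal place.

98.3 dB SPL

For uncorrelated sources the intensities add, so convert each level to linear form, sum, and take 10·log₁₀ of the total.
Σ 10^(L/10) = 10^(86.1/10) + 10^(95.7/10) + 10^(81.6/10) + 10^(94.1/10) = 6.838e+09.
L_total = 10·log₁₀(6.838e+09) = 98.35 dB SPL.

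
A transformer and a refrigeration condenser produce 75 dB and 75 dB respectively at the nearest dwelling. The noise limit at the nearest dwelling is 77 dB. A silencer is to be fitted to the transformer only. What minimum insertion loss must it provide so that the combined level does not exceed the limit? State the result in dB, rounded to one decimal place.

The untreated sources together contribute 10^(75/10) = 3.162e+07, i.e. 75.00 dB.
The limit corresponds to 10^(77/10) = 5.012e+07; subtracting the fixed part leaves 1.850e+07 for the transformer, i.e. 72.67 dB.
So the transformer must be reduced from 75 to 72.67 dB: IL = 2.33 dB.

2.3 dB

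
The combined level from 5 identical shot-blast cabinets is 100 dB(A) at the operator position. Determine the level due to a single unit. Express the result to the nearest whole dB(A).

Dividing the total intensity by 5 lowers the level by 10·log₁₀ 5 = 6.990 dB: L₁ = 100 − 6.990.

93 dB(A)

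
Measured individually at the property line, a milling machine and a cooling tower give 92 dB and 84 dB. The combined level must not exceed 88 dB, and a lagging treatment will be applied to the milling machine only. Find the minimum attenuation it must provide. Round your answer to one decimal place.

Everything except the milling machine sums to 10^(84/10) = 2.512e+08 in linear terms, 84.00 dB.
To meet 88 dB overall, the treated milling machine may contribute at most 10^(88/10) − 2.512e+08 = 3.798e+08, i.e. 85.80 dB.
Required insertion loss = 92 − 85.80 = 6.20 dB.

6.2 dB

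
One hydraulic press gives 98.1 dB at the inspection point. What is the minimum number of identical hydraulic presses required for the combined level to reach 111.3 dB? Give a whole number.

N identical sources give L₁ + 10·log₁₀ N, so require 10·log₁₀ N ≥ 111.3 − 98.1 = 13.2 dB.
N ≥ 10^(13.2/10) = 20.893, so N = 21.

21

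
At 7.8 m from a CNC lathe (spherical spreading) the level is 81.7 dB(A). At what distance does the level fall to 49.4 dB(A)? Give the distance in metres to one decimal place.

Point-source spreading drops the level by 20·log₁₀(r₂/r₁); inverting, r₂/r₁ = 10^(ΔL/20).
r₂ = 7.8·10^((81.7−49.4)/20) = 7.8·10^(32.3/20) = 321.44 m.

321.4 m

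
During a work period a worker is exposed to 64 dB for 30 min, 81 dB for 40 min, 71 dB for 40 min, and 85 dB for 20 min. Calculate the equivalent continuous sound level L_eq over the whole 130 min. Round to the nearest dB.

The energy average is taken in the linear domain: L_eq = 10·log₁₀[(Σ tᵢ·10^(Lᵢ/10))/T], T = 130 min.
Σ tᵢ·10^(Lᵢ/10) = 30·10^(64/10) + 40·10^(81/10) + 40·10^(71/10) + 20·10^(85/10) = 1.194e+10.
L_eq = 10·log₁₀(1.194e+10/130) = 79.63 dB.

80 dB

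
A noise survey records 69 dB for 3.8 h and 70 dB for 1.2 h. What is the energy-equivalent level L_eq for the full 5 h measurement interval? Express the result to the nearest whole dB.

69 dB

Weight each interval's intensity by its duration and average over T = 5 h:
Σ tᵢ·10^(Lᵢ/10) = 3.8·10^(69/10) + 1.2·10^(70/10) = 4.218e+07.
L_eq = 10·log₁₀(4.218e+07/5) = 69.26 dB.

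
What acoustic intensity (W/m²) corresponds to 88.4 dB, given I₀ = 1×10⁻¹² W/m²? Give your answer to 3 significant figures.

0.000692 W/m²

I/I₀ = 10^(88.4/10) = 6.918e+08, so I = 6.918e+08 × 10⁻¹² W/m².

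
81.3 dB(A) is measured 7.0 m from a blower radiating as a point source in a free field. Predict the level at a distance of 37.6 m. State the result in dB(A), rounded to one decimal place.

66.7 dB(A)

Spherical spreading from a point source gives a 20·log₁₀(r₂/r₁) drop.
L₂ = 81.3 − 20·log₁₀(37.6/7.0) = 81.3 − 14.602 = 66.70 dB(A).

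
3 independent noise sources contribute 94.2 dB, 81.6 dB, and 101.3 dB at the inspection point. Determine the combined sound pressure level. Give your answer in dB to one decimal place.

Incoherent sources combine by intensity addition: L_total = 10·log₁₀(Σ 10^(L_i/10)).
Σ 10^(L/10) = 10^(94.2/10) + 10^(81.6/10) + 10^(101.3/10) = 1.626e+10.
L_total = 10·log₁₀(1.626e+10) = 102.11 dB.

102.1 dB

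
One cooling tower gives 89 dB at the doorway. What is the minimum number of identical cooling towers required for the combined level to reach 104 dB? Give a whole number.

Need L₁ + 10·log₁₀ N ≥ 104, i.e. log₁₀ N ≥ 1.50.
N ≥ 10^(15.0/10) = 31.623, so N = 32.

32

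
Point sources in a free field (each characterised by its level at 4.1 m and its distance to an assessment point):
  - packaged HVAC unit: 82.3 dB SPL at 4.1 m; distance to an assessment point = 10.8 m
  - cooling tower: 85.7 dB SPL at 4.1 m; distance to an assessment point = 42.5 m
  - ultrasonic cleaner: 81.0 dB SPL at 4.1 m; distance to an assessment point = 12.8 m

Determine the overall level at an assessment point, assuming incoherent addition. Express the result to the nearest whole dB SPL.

Apply inverse-square spreading to bring every level to the receiver, then sum 10^(L/10).
packaged HVAC unit: 82.3 − 20·log₁₀(10.8/4.1) = 82.3 − 8.41 = 73.89 dB SPL.
cooling tower: 85.7 − 20·log₁₀(42.5/4.1) = 85.7 − 20.31 = 65.39 dB SPL.
ultrasonic cleaner: 81.0 − 20·log₁₀(12.8/4.1) = 81.0 − 9.89 = 71.11 dB SPL.
Σ 10^(L/10) = 4.085e+07 → L_total = 10·log₁₀(4.085e+07) = 76.11 dB SPL.

76 dB SPL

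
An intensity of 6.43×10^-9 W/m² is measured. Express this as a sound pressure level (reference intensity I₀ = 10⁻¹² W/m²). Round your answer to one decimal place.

I/I₀ = 6.43×10^-9/10⁻¹² = 6.43×10^3, and L = 10·log₁₀(I/I₀).
L = 10·(0.8082 + 3) = 38.08 dB.

38.1 dB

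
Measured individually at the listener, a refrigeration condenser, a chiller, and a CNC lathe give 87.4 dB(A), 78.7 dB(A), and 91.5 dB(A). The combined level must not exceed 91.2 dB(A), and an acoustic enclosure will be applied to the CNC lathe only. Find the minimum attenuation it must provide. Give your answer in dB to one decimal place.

Everything except the CNC lathe sums to 10^(87.4/10) + 10^(78.7/10) = 6.237e+08 in linear terms, 87.95 dB(A).
The limit corresponds to 10^(91.2/10) = 1.318e+09; subtracting the fixed part leaves 6.946e+08 for the CNC lathe, i.e. 88.42 dB(A).
Required insertion loss = 91.5 − 88.42 = 3.08 dB.

3.1 dB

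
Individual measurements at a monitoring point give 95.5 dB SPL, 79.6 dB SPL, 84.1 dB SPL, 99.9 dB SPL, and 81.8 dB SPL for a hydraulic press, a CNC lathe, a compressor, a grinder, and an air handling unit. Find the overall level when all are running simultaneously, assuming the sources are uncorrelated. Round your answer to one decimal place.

Incoherent sources combine by intensity addition: L_total = 10·log₁₀(Σ 10^(L_i/10)).
Σ 10^(L/10) = 10^(95.5/10) + 10^(79.6/10) + 10^(84.1/10) + 10^(99.9/10) + 10^(81.8/10) = 1.382e+10.
L_total = 10·log₁₀(1.382e+10) = 101.41 dB SPL.

101.4 dB SPL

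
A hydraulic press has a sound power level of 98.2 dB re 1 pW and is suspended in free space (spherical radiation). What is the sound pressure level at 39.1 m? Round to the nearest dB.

55 dB

Free-field spherical radiation: L_p = L_w − 10·log₁₀(4π·r²), r = 39.1 m.
4π·r² = 1.921e+04 m², 10·log₁₀ of that is 42.836 dB.
L_p = 98.2 − 42.836 = 55.36 dB.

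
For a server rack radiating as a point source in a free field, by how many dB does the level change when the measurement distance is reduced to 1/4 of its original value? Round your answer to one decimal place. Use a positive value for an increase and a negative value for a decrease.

+12.0 dB

With spherical spreading the level changes by −20·log₁₀(r₂/r₁).
ΔL = −20·log₁₀(0.25) = +12.04 dB.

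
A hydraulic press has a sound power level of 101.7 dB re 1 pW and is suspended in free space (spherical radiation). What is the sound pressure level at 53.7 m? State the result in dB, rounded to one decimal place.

56.1 dB

Free-field spherical radiation: L_p = L_w − 10·log₁₀(4π·r²), r = 53.7 m.
4π·r² = 3.624e+04 m², 10·log₁₀ of that is 45.592 dB.
L_p = 101.7 − 45.592 = 56.11 dB.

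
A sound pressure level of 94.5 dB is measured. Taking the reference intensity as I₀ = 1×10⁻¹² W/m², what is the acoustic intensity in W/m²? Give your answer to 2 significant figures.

0.0028 W/m²

I/I₀ = 10^(94.5/10) = 2.818e+09, so I = 2.818e+09 × 10⁻¹² W/m².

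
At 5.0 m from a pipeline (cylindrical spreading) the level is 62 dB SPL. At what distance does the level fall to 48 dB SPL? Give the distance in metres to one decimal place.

Line-source spreading drops the level by 10·log₁₀(r₂/r₁); inverting, r₂/r₁ = 10^(ΔL/10).
r₂ = 5.0·10^((62−48)/10) = 5.0·10^(14.0/10) = 125.59 m.

125.6 m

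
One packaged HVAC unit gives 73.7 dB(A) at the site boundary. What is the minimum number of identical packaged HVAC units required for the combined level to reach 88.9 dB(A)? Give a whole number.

The shortfall is 88.9 − 73.7 = 15.2 dB, and N units add 10·log₁₀ N, so need 10·log₁₀ N ≥ 15.2.
N ≥ 10^(15.2/10) = 33.113, so N = 34.

34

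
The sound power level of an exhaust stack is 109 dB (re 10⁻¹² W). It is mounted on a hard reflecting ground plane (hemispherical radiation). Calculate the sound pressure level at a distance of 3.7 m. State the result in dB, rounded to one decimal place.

89.7 dB

The power spreads over a hemisphere of area 2π·r², so L_p = L_w − 10·log₁₀(2π·r²).
2π·r² = 86.02 m², 10·log₁₀ of that is 19.346 dB.
L_p = 109 − 19.346 = 89.65 dB.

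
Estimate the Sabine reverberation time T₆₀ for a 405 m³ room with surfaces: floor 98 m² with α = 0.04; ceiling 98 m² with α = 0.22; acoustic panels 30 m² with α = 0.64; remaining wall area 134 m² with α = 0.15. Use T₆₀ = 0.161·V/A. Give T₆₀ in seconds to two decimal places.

1.01 s

Summing Sᵢαᵢ: 98·0.04 + 98·0.22 + 30·0.64 + 134·0.15 = 64.78 m².
T₆₀ = 0.161·V/A = 0.161·405/64.78 = 1.007 s.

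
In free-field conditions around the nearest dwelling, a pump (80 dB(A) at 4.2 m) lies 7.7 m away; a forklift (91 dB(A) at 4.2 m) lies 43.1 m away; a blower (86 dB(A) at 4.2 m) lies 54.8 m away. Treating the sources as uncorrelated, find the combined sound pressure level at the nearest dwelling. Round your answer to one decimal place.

76.4 dB(A)

First find each source's level at the receiver (point-source: −20·log₁₀(r/r_ref)), then combine on an intensity basis.
pump: 80 − 20·log₁₀(7.7/4.2) = 80 − 5.26 = 74.74 dB(A).
forklift: 91 − 20·log₁₀(43.1/4.2) = 91 − 20.22 = 70.78 dB(A).
blower: 86 − 20·log₁₀(54.8/4.2) = 86 − 22.31 = 63.69 dB(A).
Σ 10^(L/10) = 4.405e+07 → L_total = 10·log₁₀(4.405e+07) = 76.44 dB(A).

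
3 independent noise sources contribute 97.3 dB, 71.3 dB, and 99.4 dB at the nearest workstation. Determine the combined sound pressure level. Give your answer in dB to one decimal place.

Incoherent sources combine by intensity addition: L_total = 10·log₁₀(Σ 10^(L_i/10)).
Σ 10^(L/10) = 10^(97.3/10) + 10^(71.3/10) + 10^(99.4/10) = 1.409e+10.
L_total = 10·log₁₀(1.409e+10) = 101.49 dB.

101.5 dB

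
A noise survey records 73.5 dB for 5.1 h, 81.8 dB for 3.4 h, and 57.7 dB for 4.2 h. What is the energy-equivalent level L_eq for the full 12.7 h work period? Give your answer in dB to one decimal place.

77.0 dB

L_eq = 10·log₁₀[(1/T)·Σ tᵢ·10^(Lᵢ/10)] with T = 12.7 h.
Σ tᵢ·10^(Lᵢ/10) = 5.1·10^(73.5/10) + 3.4·10^(81.8/10) + 4.2·10^(57.7/10) = 6.313e+08.
L_eq = 10·log₁₀(6.313e+08/12.7) = 76.96 dB.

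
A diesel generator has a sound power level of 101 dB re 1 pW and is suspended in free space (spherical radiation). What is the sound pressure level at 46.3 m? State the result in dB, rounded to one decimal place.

L_p = L_w − 10·log₁₀(4π·r²) with r = 46.3 m.
4π·r² = 2.694e+04 m², 10·log₁₀ of that is 44.304 dB.
L_p = 101 − 44.304 = 56.70 dB.

56.7 dB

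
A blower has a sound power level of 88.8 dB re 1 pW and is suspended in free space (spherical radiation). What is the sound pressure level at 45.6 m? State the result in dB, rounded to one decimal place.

44.6 dB

Free-field spherical radiation: L_p = L_w − 10·log₁₀(4π·r²), r = 45.6 m.
4π·r² = 2.613e+04 m², 10·log₁₀ of that is 44.171 dB.
L_p = 88.8 − 44.171 = 44.63 dB.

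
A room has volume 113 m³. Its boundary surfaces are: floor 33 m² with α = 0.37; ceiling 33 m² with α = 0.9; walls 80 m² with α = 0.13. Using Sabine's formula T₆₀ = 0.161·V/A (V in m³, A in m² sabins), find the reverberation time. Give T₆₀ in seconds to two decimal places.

0.35 s

Total absorption A = 33·0.37 + 33·0.9 + 80·0.13 = 52.31 m² sabins.
T₆₀ = 0.161 × 113 / 52.31 = 0.348 s.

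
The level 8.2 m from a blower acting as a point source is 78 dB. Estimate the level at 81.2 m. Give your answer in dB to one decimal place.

58.1 dB

Spherical spreading from a point source gives a 20·log₁₀(r₂/r₁) drop.
L₂ = 78 − 20·log₁₀(81.2/8.2) = 78 − 19.915 = 58.09 dB.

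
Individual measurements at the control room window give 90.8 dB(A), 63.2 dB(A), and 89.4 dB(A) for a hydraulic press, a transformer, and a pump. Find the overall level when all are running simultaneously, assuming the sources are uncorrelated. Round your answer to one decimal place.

For uncorrelated sources the intensities add, so convert each level to linear form, sum, and take 10·log₁₀ of the total.
Σ 10^(L/10) = 10^(90.8/10) + 10^(63.2/10) + 10^(89.4/10) = 2.075e+09.
L_total = 10·log₁₀(2.075e+09) = 93.17 dB(A).

93.2 dB(A)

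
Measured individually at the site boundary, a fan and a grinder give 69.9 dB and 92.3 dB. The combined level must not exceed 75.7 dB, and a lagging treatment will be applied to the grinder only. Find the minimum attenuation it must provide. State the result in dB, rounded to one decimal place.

17.9 dB

Fixed contribution from the other source: Σ 10^(L/10) = 10^(69.9/10) = 9.772e+06 (69.90 dB).
The limit corresponds to 10^(75.7/10) = 3.715e+07; subtracting the fixed part leaves 2.738e+07 for the grinder, i.e. 74.37 dB.
So the grinder must be reduced from 92.3 to 74.37 dB: IL = 17.93 dB.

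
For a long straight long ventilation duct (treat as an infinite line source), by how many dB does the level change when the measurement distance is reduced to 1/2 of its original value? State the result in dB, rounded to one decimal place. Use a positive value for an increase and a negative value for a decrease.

+3.0 dB

With cylindrical spreading the level changes by −10·log₁₀(r₂/r₁).
ΔL = −10·log₁₀(0.5) = +3.01 dB.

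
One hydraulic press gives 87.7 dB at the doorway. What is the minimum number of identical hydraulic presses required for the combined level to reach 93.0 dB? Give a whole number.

Need L₁ + 10·log₁₀ N ≥ 93.0, i.e. log₁₀ N ≥ 0.53.
N ≥ 10^(5.3/10) = 3.388, so N = 4.

4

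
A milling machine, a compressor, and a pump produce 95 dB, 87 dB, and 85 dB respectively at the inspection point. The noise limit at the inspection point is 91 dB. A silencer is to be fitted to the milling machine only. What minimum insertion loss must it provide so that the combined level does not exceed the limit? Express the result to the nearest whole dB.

9 dB

Everything except the milling machine sums to 10^(87/10) + 10^(85/10) = 8.174e+08 in linear terms, 89.12 dB.
To meet 91 dB overall, the treated milling machine may contribute at most 10^(91/10) − 8.174e+08 = 4.415e+08, i.e. 86.45 dB.
Required insertion loss = 95 − 86.45 = 8.55 dB.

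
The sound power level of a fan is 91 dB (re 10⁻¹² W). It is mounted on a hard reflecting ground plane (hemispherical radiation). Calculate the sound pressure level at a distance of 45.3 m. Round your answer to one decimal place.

49.9 dB

L_p = L_w − 10·log₁₀(2π·r²) with r = 45.3 m.
2π·r² = 1.289e+04 m², 10·log₁₀ of that is 41.104 dB.
L_p = 91 − 41.104 = 49.90 dB.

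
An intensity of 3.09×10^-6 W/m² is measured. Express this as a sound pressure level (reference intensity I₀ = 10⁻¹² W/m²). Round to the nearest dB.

L = 10·log₁₀(I/I₀) = 10·log₁₀(3.09×10^-6/10⁻¹²) = 10·log₁₀(3.09×10^6).
L = 10·(0.4900 + 6) = 64.90 dB.

65 dB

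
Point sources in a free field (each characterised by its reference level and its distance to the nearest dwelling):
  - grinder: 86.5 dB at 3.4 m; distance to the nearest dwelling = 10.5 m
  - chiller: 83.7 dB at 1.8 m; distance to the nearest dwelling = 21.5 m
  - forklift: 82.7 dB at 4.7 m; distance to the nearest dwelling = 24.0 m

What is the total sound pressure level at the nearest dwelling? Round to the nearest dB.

First find each source's level at the receiver (point-source: −20·log₁₀(r/r_ref)), then combine on an intensity basis.
grinder: 86.5 − 20·log₁₀(10.5/3.4) = 86.5 − 9.79 = 76.71 dB.
chiller: 83.7 − 20·log₁₀(21.5/1.8) = 83.7 − 21.54 = 62.16 dB.
forklift: 82.7 − 20·log₁₀(24.0/4.7) = 82.7 − 14.16 = 68.54 dB.
Σ 10^(L/10) = 5.562e+07 → L_total = 10·log₁₀(5.562e+07) = 77.45 dB.

77 dB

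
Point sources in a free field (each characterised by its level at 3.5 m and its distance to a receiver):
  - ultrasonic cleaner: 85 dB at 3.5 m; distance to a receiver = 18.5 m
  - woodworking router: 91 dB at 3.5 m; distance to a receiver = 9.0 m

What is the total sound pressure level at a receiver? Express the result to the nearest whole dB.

83 dB

Propagate each source to the receiver with L = L_ref − 20·log₁₀(r/r_ref), then add intensities.
ultrasonic cleaner: 85 − 20·log₁₀(18.5/3.5) = 85 − 14.46 = 70.54 dB.
woodworking router: 91 − 20·log₁₀(9.0/3.5) = 91 − 8.20 = 82.80 dB.
Σ 10^(L/10) = 2.017e+08 → L_total = 10·log₁₀(2.017e+08) = 83.05 dB.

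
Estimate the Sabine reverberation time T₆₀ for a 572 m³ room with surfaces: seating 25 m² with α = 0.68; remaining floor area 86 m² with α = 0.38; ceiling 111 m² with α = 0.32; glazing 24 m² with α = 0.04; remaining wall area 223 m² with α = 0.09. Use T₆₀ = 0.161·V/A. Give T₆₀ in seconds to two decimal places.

0.87 s

Total absorption A = 25·0.68 + 86·0.38 + 111·0.32 + 24·0.04 + 223·0.09 = 106.23 m² sabins.
T₆₀ = 0.161 × 572 / 106.23 = 0.867 s.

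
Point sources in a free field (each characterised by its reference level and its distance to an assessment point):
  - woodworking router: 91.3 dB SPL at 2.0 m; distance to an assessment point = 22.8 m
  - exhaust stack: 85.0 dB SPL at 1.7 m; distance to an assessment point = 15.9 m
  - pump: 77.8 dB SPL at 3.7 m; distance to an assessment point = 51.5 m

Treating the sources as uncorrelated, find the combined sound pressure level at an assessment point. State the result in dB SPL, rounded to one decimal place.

71.6 dB SPL

First find each source's level at the receiver (point-source: −20·log₁₀(r/r_ref)), then combine on an intensity basis.
woodworking router: 91.3 − 20·log₁₀(22.8/2.0) = 91.3 − 21.14 = 70.16 dB SPL.
exhaust stack: 85.0 − 20·log₁₀(15.9/1.7) = 85.0 − 19.42 = 65.58 dB SPL.
pump: 77.8 − 20·log₁₀(51.5/3.7) = 77.8 − 22.87 = 54.93 dB SPL.
Σ 10^(L/10) = 1.431e+07 → L_total = 10·log₁₀(1.431e+07) = 71.56 dB SPL.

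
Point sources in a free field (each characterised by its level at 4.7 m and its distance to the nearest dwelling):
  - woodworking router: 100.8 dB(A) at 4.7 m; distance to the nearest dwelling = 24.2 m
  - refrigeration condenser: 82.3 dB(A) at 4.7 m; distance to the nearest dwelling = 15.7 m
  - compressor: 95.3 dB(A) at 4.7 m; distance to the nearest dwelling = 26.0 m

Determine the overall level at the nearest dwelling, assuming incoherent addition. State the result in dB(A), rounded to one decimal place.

87.6 dB(A)

Apply inverse-square spreading to bring every level to the receiver, then sum 10^(L/10).
woodworking router: 100.8 − 20·log₁₀(24.2/4.7) = 100.8 − 14.23 = 86.57 dB(A).
refrigeration condenser: 82.3 − 20·log₁₀(15.7/4.7) = 82.3 − 10.48 = 71.82 dB(A).
compressor: 95.3 − 20·log₁₀(26.0/4.7) = 95.3 − 14.86 = 80.44 dB(A).
Σ 10^(L/10) = 5.794e+08 → L_total = 10·log₁₀(5.794e+08) = 87.63 dB(A).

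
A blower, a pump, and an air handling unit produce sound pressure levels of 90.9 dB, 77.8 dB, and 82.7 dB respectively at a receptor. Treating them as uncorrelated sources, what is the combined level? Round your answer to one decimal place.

Incoherent sources combine by intensity addition: L_total = 10·log₁₀(Σ 10^(L_i/10)).
Σ 10^(L/10) = 10^(90.9/10) + 10^(77.8/10) + 10^(82.7/10) = 1.477e+09.
L_total = 10·log₁₀(1.477e+09) = 91.69 dB.

91.7 dB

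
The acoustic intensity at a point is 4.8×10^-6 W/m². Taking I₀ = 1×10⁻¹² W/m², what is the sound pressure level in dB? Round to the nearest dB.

67 dB

I/I₀ = 4.8×10^-6/10⁻¹² = 4.8×10^6, and L = 10·log₁₀(I/I₀).
L = 10·(0.6812 + 6) = 66.81 dB.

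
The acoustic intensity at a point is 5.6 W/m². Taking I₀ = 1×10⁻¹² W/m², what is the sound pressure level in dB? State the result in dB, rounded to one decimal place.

Dividing by I₀ shifts the exponent by 12: I/I₀ = 5.6×10^12.
L = 10·(0.7482 + 12) = 127.48 dB.

127.5 dB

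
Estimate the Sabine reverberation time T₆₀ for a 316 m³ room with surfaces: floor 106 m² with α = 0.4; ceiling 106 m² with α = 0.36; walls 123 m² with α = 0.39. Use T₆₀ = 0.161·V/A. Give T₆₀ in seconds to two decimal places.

Total absorption A = 106·0.4 + 106·0.36 + 123·0.39 = 128.53 m² sabins.
T₆₀ = 0.161 × 316 / 128.53 = 0.396 s.

0.40 s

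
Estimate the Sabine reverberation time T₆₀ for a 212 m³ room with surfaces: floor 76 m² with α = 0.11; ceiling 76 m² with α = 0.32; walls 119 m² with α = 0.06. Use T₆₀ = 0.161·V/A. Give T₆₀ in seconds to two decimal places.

0.86 s

Summing Sᵢαᵢ: 76·0.11 + 76·0.32 + 119·0.06 = 39.82 m².
T₆₀ = 0.161 × 212 / 39.82 = 0.857 s.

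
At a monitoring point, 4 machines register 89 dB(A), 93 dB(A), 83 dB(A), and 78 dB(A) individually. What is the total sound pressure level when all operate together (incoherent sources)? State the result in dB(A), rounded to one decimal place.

94.8 dB(A)

For uncorrelated sources the intensities add, so convert each level to linear form, sum, and take 10·log₁₀ of the total.
Σ 10^(L/10) = 10^(89/10) + 10^(93/10) + 10^(83/10) + 10^(78/10) = 3.052e+09.
L_total = 10·log₁₀(3.052e+09) = 94.85 dB(A).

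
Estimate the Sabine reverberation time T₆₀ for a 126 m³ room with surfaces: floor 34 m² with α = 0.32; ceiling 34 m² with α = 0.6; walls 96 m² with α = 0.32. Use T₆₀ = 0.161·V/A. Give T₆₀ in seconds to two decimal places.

Summing Sᵢαᵢ: 34·0.32 + 34·0.6 + 96·0.32 = 62.00 m².
T₆₀ = 0.161 × 126 / 62.00 = 0.327 s.

0.33 s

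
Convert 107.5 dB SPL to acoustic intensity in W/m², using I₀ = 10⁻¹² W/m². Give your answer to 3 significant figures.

0.0562 W/m²

L = 10·log₁₀(I/I₀) ⇒ I = I₀·10^(L/10) = 10⁻¹² × 10^10.75.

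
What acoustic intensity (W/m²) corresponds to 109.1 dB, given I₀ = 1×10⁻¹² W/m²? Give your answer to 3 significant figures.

I = I₀·10^(L/10) = 10⁻¹² × 10^(109.1/10) = 10^(-1.090).

0.0813 W/m²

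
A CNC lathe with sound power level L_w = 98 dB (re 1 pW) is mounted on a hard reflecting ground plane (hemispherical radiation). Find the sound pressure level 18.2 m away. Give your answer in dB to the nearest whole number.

Free-field hemispherical radiation: L_p = L_w − 10·log₁₀(2π·r²), r = 18.2 m.
2π·r² = 2081 m², 10·log₁₀ of that is 33.183 dB.
L_p = 98 − 33.183 = 64.82 dB.

65 dB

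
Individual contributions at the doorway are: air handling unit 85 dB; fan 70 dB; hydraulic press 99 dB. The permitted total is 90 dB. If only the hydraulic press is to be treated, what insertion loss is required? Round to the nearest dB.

Fixed contribution from the other sources: Σ 10^(L/10) = 10^(85/10) + 10^(70/10) = 3.262e+08 (85.14 dB).
To meet 90 dB overall, the treated hydraulic press may contribute at most 10^(90/10) − 3.262e+08 = 6.738e+08, i.e. 88.29 dB.
So the hydraulic press must be reduced from 99 to 88.29 dB: IL = 10.71 dB.

11 dB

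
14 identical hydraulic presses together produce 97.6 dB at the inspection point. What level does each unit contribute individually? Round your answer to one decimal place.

86.1 dB

For N identical incoherent sources L_total = L₁ + 10·log₁₀ N, so L₁ = 97.6 − 10·log₁₀(14) = 97.6 − 11.461.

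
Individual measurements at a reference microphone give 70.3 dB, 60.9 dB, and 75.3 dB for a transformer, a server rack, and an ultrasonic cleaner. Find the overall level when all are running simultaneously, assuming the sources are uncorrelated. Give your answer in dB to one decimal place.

For uncorrelated sources the intensities add, so convert each level to linear form, sum, and take 10·log₁₀ of the total.
Σ 10^(L/10) = 10^(70.3/10) + 10^(60.9/10) + 10^(75.3/10) = 4.583e+07.
L_total = 10·log₁₀(4.583e+07) = 76.61 dB.

76.6 dB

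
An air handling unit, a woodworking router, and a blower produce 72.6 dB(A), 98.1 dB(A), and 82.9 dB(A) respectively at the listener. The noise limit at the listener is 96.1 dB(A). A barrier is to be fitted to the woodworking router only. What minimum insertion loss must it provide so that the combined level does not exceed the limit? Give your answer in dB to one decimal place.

Fixed contribution from the other sources: Σ 10^(L/10) = 10^(72.6/10) + 10^(82.9/10) = 2.132e+08 (83.29 dB(A)).
The limit corresponds to 10^(96.1/10) = 4.074e+09; subtracting the fixed part leaves 3.861e+09 for the woodworking router, i.e. 95.87 dB(A).
So the woodworking router must be reduced from 98.1 to 95.87 dB(A): IL = 2.23 dB.

2.2 dB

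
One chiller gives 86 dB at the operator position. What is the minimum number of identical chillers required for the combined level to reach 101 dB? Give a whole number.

32

The shortfall is 101 − 86 = 15.0 dB, and N units add 10·log₁₀ N, so need 10·log₁₀ N ≥ 15.0.
N ≥ 10^(15.0/10) = 31.623, so N = 32.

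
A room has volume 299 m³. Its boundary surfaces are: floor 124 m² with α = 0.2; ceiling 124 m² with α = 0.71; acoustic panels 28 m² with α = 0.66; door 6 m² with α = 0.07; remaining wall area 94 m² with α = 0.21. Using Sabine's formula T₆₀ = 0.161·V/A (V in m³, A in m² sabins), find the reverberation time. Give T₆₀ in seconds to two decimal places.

0.32 s

Summing Sᵢαᵢ: 124·0.2 + 124·0.71 + 28·0.66 + 6·0.07 + 94·0.21 = 151.48 m².
T₆₀ = 0.161·V/A = 0.161·299/151.48 = 0.318 s.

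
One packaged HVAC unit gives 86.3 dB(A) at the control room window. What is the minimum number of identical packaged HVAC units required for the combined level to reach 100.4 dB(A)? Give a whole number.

26

Need L₁ + 10·log₁₀ N ≥ 100.4, i.e. log₁₀ N ≥ 1.41.
N ≥ 10^(14.1/10) = 25.704, so N = 26.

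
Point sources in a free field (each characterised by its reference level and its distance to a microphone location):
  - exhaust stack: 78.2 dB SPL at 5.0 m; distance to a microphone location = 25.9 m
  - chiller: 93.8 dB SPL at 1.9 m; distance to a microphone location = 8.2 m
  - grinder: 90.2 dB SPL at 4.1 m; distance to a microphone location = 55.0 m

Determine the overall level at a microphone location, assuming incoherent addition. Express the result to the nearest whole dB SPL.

Propagate each source to the receiver with L = L_ref − 20·log₁₀(r/r_ref), then add intensities.
exhaust stack: 78.2 − 20·log₁₀(25.9/5.0) = 78.2 − 14.29 = 63.91 dB SPL.
chiller: 93.8 − 20·log₁₀(8.2/1.9) = 93.8 − 12.70 = 81.10 dB SPL.
grinder: 90.2 − 20·log₁₀(55.0/4.1) = 90.2 − 22.55 = 67.65 dB SPL.
Σ 10^(L/10) = 1.371e+08 → L_total = 10·log₁₀(1.371e+08) = 81.37 dB SPL.

81 dB SPL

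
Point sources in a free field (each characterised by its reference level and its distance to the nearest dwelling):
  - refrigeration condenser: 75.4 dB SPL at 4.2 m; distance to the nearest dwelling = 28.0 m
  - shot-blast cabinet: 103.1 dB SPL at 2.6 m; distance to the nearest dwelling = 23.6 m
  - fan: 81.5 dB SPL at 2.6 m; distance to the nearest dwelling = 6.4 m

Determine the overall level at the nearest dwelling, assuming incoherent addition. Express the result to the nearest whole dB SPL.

Apply inverse-square spreading to bring every level to the receiver, then sum 10^(L/10).
refrigeration condenser: 75.4 − 20·log₁₀(28.0/4.2) = 75.4 − 16.48 = 58.92 dB SPL.
shot-blast cabinet: 103.1 − 20·log₁₀(23.6/2.6) = 103.1 − 19.16 = 83.94 dB SPL.
fan: 81.5 − 20·log₁₀(6.4/2.6) = 81.5 − 7.82 = 73.68 dB SPL.
Σ 10^(L/10) = 2.719e+08 → L_total = 10·log₁₀(2.719e+08) = 84.34 dB SPL.

84 dB SPL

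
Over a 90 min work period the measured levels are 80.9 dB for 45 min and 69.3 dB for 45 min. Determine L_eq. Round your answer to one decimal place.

78.2 dB

The energy average is taken in the linear domain: L_eq = 10·log₁₀[(Σ tᵢ·10^(Lᵢ/10))/T], T = 90 min.
Σ tᵢ·10^(Lᵢ/10) = 45·10^(80.9/10) + 45·10^(69.3/10) = 5.919e+09.
L_eq = 10·log₁₀(5.919e+09/90) = 78.18 dB.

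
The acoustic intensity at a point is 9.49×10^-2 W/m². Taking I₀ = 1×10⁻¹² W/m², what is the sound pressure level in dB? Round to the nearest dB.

L = 10·log₁₀(I/I₀) = 10·log₁₀(9.49×10^-2/10⁻¹²) = 10·log₁₀(9.49×10^10).
L = 10·(0.9773 + 10) = 109.77 dB.

110 dB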